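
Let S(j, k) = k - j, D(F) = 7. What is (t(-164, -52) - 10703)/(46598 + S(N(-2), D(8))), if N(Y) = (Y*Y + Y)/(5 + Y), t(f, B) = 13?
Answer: -32070/139813 ≈ -0.22938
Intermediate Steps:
N(Y) = (Y + Y²)/(5 + Y) (N(Y) = (Y² + Y)/(5 + Y) = (Y + Y²)/(5 + Y))
(t(-164, -52) - 10703)/(46598 + S(N(-2), D(8))) = (13 - 10703)/(46598 + (7 - (-2)*(1 - 2)/(5 - 2))) = -10690/(46598 + (7 - (-2)*(-1)/3)) = -10690/(46598 + (7 - 1*⅔)) = -10690/(46598 + (7 - ⅔)) = -10690/(46598 + 19/3) = -10690/139813/3 = -10690*3/139813 = -32070/139813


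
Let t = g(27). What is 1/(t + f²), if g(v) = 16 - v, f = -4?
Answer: ⅕ ≈ 0.20000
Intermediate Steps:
t = -11 (t = 16 - 1*27 = 16 - 27 = -11)
1/(t + f²) = 1/(-11 + (-4)²) = 1/(-11 + 16) = 1/5 = ⅕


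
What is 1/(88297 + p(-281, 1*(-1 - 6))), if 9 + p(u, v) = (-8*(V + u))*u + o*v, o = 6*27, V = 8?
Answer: -1/526550 ≈ -1.8992e-6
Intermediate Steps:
o = 162
p(u, v) = -9 + 162*v + u*(-64 - 8*u) (p(u, v) = -9 + ((-8*(8 + u))*u + 162*v) = -9 + ((-64 - 8*u)*u + 162*v) = -9 + (u*(-64 - 8*u) + 162*v) = -9 + (162*v + u*(-64 - 8*u)) = -9 + 162*v + u*(-64 - 8*u))
1/(88297 + p(-281, 1*(-1 - 6))) = 1/(88297 + (-9 - 64*(-281) - 8*(-281)² + 162*(1*(-1 - 6)))) = 1/(88297 + (-9 + 17984 - 8*78961 + 162*(1*(-7)))) = 1/(88297 + (-9 + 17984 - 631688 + 162*(-7))) = 1/(88297 + (-9 + 17984 - 631688 - 1134)) = 1/(88297 - 614847) = 1/(-526550) = -1/526550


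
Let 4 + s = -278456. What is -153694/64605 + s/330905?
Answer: -809976722/251507265 ≈ -3.2205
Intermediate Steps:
s = -278460 (s = -4 - 278456 = -278460)
-153694/64605 + s/330905 = -153694/64605 - 278460/330905 = -153694*1/64605 - 278460*1/330905 = -153694/64605 - 3276/3893 = -809976722/251507265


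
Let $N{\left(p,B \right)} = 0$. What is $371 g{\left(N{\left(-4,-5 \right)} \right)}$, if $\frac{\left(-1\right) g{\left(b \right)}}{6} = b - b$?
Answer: $0$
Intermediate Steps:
$g{\left(b \right)} = 0$ ($g{\left(b \right)} = - 6 \left(b - b\right) = \left(-6\right) 0 = 0$)
$371 g{\left(N{\left(-4,-5 \right)} \right)} = 371 \cdot 0 = 0$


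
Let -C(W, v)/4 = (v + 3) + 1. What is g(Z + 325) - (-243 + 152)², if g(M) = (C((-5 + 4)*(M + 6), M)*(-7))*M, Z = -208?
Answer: 388115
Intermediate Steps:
C(W, v) = -16 - 4*v (C(W, v) = -4*((v + 3) + 1) = -4*((3 + v) + 1) = -4*(4 + v) = -16 - 4*v)
g(M) = M*(112 + 28*M) (g(M) = ((-16 - 4*M)*(-7))*M = (112 + 28*M)*M = M*(112 + 28*M))
g(Z + 325) - (-243 + 152)² = 28*(-208 + 325)*(4 + (-208 + 325)) - (-243 + 152)² = 28*117*(4 + 117) - 1*(-91)² = 28*117*121 - 1*8281 = 396396 - 8281 = 388115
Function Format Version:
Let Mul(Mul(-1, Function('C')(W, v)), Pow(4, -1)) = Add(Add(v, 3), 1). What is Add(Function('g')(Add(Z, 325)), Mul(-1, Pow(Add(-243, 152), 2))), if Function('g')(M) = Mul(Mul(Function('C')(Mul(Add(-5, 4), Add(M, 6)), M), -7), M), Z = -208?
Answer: 388115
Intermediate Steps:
Function('C')(W, v) = Add(-16, Mul(-4, v)) (Function('C')(W, v) = Mul(-4, Add(Add(v, 3), 1)) = Mul(-4, Add(Add(3, v), 1)) = Mul(-4, Add(4, v)) = Add(-16, Mul(-4, v)))
Function('g')(M) = Mul(M, Add(112, Mul(28, M))) (Function('g')(M) = Mul(Mul(Add(-16, Mul(-4, M)), -7), M) = Mul(Add(112, Mul(28, M)), M) = Mul(M, Add(112, Mul(28, M))))
Add(Function('g')(Add(Z, 325)), Mul(-1, Pow(Add(-243, 152), 2))) = Add(Mul(28, Add(-208, 325), Add(4, Add(-208, 325))), Mul(-1, Pow(Add(-243, 152), 2))) = Add(Mul(28, 117, Add(4, 117)), Mul(-1, Pow(-91, 2))) = Add(Mul(28, 117, 121), Mul(-1, 8281)) = Add(396396, -8281) = 388115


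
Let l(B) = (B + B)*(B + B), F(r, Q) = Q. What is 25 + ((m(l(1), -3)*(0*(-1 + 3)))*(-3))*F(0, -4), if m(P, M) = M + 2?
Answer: 25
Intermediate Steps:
l(B) = 4*B² (l(B) = (2*B)*(2*B) = 4*B²)
m(P, M) = 2 + M
25 + ((m(l(1), -3)*(0*(-1 + 3)))*(-3))*F(0, -4) = 25 + (((2 - 3)*(0*(-1 + 3)))*(-3))*(-4) = 25 + (-0*2*(-3))*(-4) = 25 + (-1*0*(-3))*(-4) = 25 + (0*(-3))*(-4) = 25 + 0*(-4) = 25 + 0 = 25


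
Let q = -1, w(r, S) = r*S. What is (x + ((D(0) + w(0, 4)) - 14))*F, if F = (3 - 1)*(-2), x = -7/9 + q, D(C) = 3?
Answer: 460/9 ≈ 51.111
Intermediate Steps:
w(r, S) = S*r
x = -16/9 (x = -7/9 - 1 = -16/9 ≈ -1.7778)
F = -4 (F = 2*(-2) = -4)
(x + ((D(0) + w(0, 4)) - 14))*F = (-16/9 + ((3 + 4*0) - 14))*(-4) = (-16/9 + ((3 + 0) - 14))*(-4) = (-16/9 + (3 - 14))*(-4) = (-16/9 - 11)*(-4) = -115/9*(-4) = 460/9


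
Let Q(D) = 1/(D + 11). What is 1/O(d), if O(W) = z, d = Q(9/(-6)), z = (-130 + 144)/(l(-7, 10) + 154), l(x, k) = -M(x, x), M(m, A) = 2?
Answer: 76/7 ≈ 10.857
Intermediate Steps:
l(x, k) = -2 (l(x, k) = -1*2 = -2)
Q(D) = 1/(11 + D)
z = 7/76 (z = (-130 + 144)/(-2 + 154) = 14/152 = 14*(1/152) = 7/76 ≈ 0.092105)
d = 2/19 (d = 1/(11 + 9/(-6)) = 1/(11 + 9*(-⅙)) = 1/(11 - 3/2) = 1/(19/2) = 2/19 ≈ 0.10526)
O(W) = 7/76
1/O(d) = 1/(7/76) = 76/7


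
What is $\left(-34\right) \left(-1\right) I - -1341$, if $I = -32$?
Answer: $253$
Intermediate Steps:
$\left(-34\right) \left(-1\right) I - -1341 = \left(-34\right) \left(-1\right) \left(-32\right) - -1341 = 34 \left(-32\right) + 1341 = -1088 + 1341 = 253$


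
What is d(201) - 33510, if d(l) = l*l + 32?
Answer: 6923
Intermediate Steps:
d(l) = 32 + l² (d(l) = l² + 32 = 32 + l²)
d(201) - 33510 = (32 + 201²) - 33510 = (32 + 40401) - 33510 = 40433 - 33510 = 6923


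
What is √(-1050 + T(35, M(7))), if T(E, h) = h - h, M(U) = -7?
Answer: 5*I*√42 ≈ 32.404*I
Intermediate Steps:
T(E, h) = 0
√(-1050 + T(35, M(7))) = √(-1050 + 0) = √(-1050) = 5*I*√42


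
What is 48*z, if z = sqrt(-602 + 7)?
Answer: 48*I*sqrt(595) ≈ 1170.8*I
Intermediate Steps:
z = I*sqrt(595) (z = sqrt(-595) = I*sqrt(595) ≈ 24.393*I)
48*z = 48*(I*sqrt(595)) = 48*I*sqrt(595)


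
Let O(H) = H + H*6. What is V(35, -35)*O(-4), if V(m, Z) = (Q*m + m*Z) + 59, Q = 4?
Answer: 28728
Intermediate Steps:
O(H) = 7*H (O(H) = H + 6*H = 7*H)
V(m, Z) = 59 + 4*m + Z*m (V(m, Z) = (4*m + m*Z) + 59 = (4*m + Z*m) + 59 = 59 + 4*m + Z*m)
V(35, -35)*O(-4) = (59 + 4*35 - 35*35)*(7*(-4)) = (59 + 140 - 1225)*(-28) = -1026*(-28) = 28728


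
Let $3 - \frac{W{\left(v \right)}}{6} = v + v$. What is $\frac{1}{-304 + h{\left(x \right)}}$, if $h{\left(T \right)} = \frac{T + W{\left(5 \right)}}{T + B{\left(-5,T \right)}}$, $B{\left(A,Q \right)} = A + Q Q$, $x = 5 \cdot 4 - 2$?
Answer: $- \frac{337}{102472} \approx -0.0032887$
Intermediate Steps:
$W{\left(v \right)} = 18 - 12 v$ ($W{\left(v \right)} = 18 - 6 \left(v + v\right) = 18 - 6 \cdot 2 v = 18 - 12 v$)
$x = 18$ ($x = 20 - 2 = 18$)
$B{\left(A,Q \right)} = A + Q^{2}$
$h{\left(T \right)} = \frac{-42 + T}{-5 + T + T^{2}}$ ($h{\left(T \right)} = \frac{T + \left(18 - 60\right)}{T + \left(-5 + T^{2}\right)} = \frac{T + \left(18 - 60\right)}{-5 + T + T^{2}} = \frac{T - 42}{-5 + T + T^{2}} = \frac{-42 + T}{-5 + T + T^{2}}$)
$\frac{1}{-304 + h{\left(x \right)}} = \frac{1}{-304 + \frac{-42 + 18}{-5 + 18 + 18^{2}}} = \frac{1}{-304 + \frac{1}{-5 + 18 + 324} \left(-24\right)} = \frac{1}{-304 + \frac{1}{337} \left(-24\right)} = \frac{1}{-304 - \frac{24}{337}} = \frac{1}{- \frac{102472}{337}} = - \frac{337}{102472}$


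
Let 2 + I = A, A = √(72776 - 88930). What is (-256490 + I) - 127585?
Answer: -384077 + I*√16154 ≈ -3.8408e+5 + 127.1*I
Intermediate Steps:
A = I*√16154 (A = √(-16154) = I*√16154 ≈ 127.1*I)
I = -2 + I*√16154 ≈ -2.0 + 127.1*I
(-256490 + I) - 127585 = (-256490 + (-2 + I*√16154)) - 127585 = (-256492 + I*√16154) - 127585 = -384077 + I*√16154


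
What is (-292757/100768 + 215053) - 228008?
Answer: -1305742197/100768 ≈ -12958.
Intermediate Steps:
(-292757/100768 + 215053) - 228008 = 21670167947/100768 - 228008 = -1305742197/100768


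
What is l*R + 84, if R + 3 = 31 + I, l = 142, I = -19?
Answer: 1362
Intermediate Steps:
R = 9 (R = -3 + (31 - 19) = -3 + 12 = 9)
l*R + 84 = 142*9 + 84 = 1278 + 84 = 1362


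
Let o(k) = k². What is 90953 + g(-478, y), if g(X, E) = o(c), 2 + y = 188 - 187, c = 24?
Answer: 91529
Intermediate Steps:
y = -1 (y = -2 + (188 - 187) = -2 + 1 = -1)
g(X, E) = 576 (g(X, E) = 24² = 576)
90953 + g(-478, y) = 90953 + 576 = 91529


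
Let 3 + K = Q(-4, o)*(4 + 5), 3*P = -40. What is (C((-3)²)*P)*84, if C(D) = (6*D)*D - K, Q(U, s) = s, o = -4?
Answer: -588000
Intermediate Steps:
P = -40/3 (P = (⅓)*(-40) = -40/3 ≈ -13.333)
K = -39 (K = -3 - 4*(4 + 5) = -3 - 4*9 = -3 - 36 = -39)
C(D) = 39 + 6*D² (C(D) = (6*D)*D - 1*(-39) = 6*D² + 39 = 39 + 6*D²)
(C((-3)²)*P)*84 = ((39 + 6*((-3)²)²)*(-40/3))*84 = ((39 + 6*9²)*(-40/3))*84 = ((39 + 6*81)*(-40/3))*84 = ((39 + 486)*(-40/3))*84 = (525*(-40/3))*84 = -7000*84 = -588000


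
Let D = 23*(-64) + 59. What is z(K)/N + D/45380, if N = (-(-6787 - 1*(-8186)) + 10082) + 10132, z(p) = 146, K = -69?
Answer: -3992023/170764940 ≈ -0.023377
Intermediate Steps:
D = -1413 (D = -1472 + 59 = -1413)
N = 18815 (N = (-(-6787 + 8186) + 10082) + 10132 = (-1*1399 + 10082) + 10132 = (-1399 + 10082) + 10132 = 8683 + 10132 = 18815)
z(K)/N + D/45380 = 146/18815 - 1413/45380 = -3992023/170764940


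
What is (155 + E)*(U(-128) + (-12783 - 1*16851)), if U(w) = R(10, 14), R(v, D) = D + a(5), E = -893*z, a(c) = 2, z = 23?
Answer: 603733312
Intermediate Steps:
E = -20539 (E = -893*23 = -20539)
R(v, D) = 2 + D (R(v, D) = D + 2 = 2 + D)
U(w) = 16 (U(w) = 2 + 14 = 16)
(155 + E)*(U(-128) + (-12783 - 1*16851)) = (155 - 20539)*(16 + (-12783 - 1*16851)) = -20384*(16 + (-12783 - 16851)) = -20384*(16 - 29634) = -20384*(-29618) = 603733312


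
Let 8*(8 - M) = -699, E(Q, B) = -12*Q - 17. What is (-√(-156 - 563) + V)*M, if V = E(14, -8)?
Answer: -141155/8 - 763*I*√719/8 ≈ -17644.0 - 2557.4*I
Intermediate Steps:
E(Q, B) = -17 - 12*Q
M = 763/8 (M = 8 - ⅛*(-699) = 8 + 699/8 = 763/8 ≈ 95.375)
V = -185 (V = -17 - 12*14 = -17 - 168 = -185)
(-√(-156 - 563) + V)*M = (-√(-156 - 563) - 185)*(763/8) = (-√(-719) - 185)*(763/8) = (-I*√719 - 185)*(763/8) = (-185 - I*√719)*(763/8) = -141155/8 - 763*I*√719/8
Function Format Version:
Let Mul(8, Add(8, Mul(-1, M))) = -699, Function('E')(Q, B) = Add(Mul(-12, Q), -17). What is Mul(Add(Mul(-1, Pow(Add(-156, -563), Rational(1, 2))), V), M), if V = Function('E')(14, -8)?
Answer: Add(Rational(-141155, 8), Mul(Rational(-763, 8), I, Pow(719, Rational(1, 2)))) ≈ Add(-17644., Mul(-2557.4, I))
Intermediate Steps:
Function('E')(Q, B) = Add(-17, Mul(-12, Q))
M = Rational(763, 8) (M = Add(8, Mul(Rational(-1, 8), -699)) = Add(8, Rational(699, 8)) = Rational(763, 8) ≈ 95.375)
V = -185 (V = Add(-17, Mul(-12, 14)) = Add(-17, -168) = -185)
Mul(Add(Mul(-1, Pow(Add(-156, -563), Rational(1, 2))), V), M) = Mul(Add(Mul(-1, Pow(Add(-156, -563), Rational(1, 2))), -185), Rational(763, 8)) = Mul(Add(Mul(-1, Pow(-719, Rational(1, 2))), -185), Rational(763, 8)) = Mul(Add(Mul(-1, Mul(I, Pow(719, Rational(1, 2)))), -185), Rational(763, 8)) = Mul(Add(Mul(-1, I, Pow(719, Rational(1, 2))), -185), Rational(763, 8)) = Mul(Add(-185, Mul(-1, I, Pow(719, Rational(1, 2)))), Rational(763, 8)) = Add(Rational(-141155, 8), Mul(Rational(-763, 8), I, Pow(719, Rational(1, 2))))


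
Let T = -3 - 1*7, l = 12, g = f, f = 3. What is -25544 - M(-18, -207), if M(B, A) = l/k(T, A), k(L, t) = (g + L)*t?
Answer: -12337756/483 ≈ -25544.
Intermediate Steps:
g = 3
T = -10 (T = -3 - 7 = -10)
k(L, t) = t*(3 + L) (k(L, t) = (3 + L)*t = t*(3 + L))
M(B, A) = -12/(7*A) (M(B, A) = 12/((A*(3 - 10))) = 12/((A*(-7))) = 12/((-7*A)) = 12*(-1/(7*A)) = -12/(7*A))
-25544 - M(-18, -207) = -25544 - (-12)/(7*(-207)) = -25544 - (-12)*(-1)/(7*207) = -25544 - 1*4/483 = -25544 - 4/483 = -12337756/483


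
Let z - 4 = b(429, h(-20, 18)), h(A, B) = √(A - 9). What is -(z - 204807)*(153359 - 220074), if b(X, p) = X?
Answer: -13634811410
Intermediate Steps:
h(A, B) = √(-9 + A)
z = 433 (z = 4 + 429 = 433)
-(z - 204807)*(153359 - 220074) = -(433 - 204807)*(153359 - 220074) = -(-204374)*(-66715) = -1*13634811410 = -13634811410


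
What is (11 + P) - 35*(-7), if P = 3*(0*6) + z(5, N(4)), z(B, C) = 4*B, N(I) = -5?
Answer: 276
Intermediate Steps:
P = 20 (P = 3*(0*6) + 4*5 = 3*0 + 20 = 0 + 20 = 20)
(11 + P) - 35*(-7) = (11 + 20) - 35*(-7) = 31 + 245 = 276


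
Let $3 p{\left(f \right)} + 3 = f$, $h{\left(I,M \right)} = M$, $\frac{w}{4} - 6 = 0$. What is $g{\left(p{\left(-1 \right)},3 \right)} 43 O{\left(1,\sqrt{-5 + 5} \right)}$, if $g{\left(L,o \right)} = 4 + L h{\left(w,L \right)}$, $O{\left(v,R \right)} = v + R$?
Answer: $\frac{2236}{9} \approx 248.44$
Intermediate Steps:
$w = 24$ ($w = 24 + 4 \cdot 0 = 24 + 0 = 24$)
$p{\left(f \right)} = -1 + \frac{f}{3}$
$O{\left(v,R \right)} = R + v$
$g{\left(L,o \right)} = 4 + L^{2}$ ($g{\left(L,o \right)} = 4 + L L = 4 + L^{2}$)
$g{\left(p{\left(-1 \right)},3 \right)} 43 O{\left(1,\sqrt{-5 + 5} \right)} = \left(4 + \left(-1 + \frac{1}{3} \left(-1\right)\right)^{2}\right) 43 \left(\sqrt{-5 + 5} + 1\right) = \left(4 + \left(-1 - \frac{1}{3}\right)^{2}\right) 43 \left(\sqrt{0} + 1\right) = \left(4 + \left(- \frac{4}{3}\right)^{2}\right) 43 \left(0 + 1\right) = \left(4 + \frac{16}{9}\right) 43 \cdot 1 = \frac{52}{9} \cdot 43 \cdot 1 = \frac{2236}{9} \cdot 1 = \frac{2236}{9}$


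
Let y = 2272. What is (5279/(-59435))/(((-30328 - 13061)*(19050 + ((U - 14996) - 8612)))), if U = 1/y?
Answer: -11993888/26705733690866625 ≈ -4.4911e-10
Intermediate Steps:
U = 1/2272 ≈ 0.00044014
(5279/(-59435))/(((-30328 - 13061)*(19050 + ((U - 14996) - 8612)))) = (5279/(-59435))/(((-30328 - 13061)*(19050 + ((1/2272 - 14996) - 8612)))) = (5279*(-1/59435))/((-43389*(19050 + (-34070911/2272 - 8612)))) = -5279*(-1/(43389*(19050 - 53637375/2272)))/59435 = -5279/(59435*((-43389*(-10355775/2272)))) = -5279/(59435*449326721475/2272) = -5279/59435*2272/449326721475 = -11993888/26705733690866625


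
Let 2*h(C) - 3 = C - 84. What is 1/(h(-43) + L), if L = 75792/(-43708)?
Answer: -10927/696422 ≈ -0.015690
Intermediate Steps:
h(C) = -81/2 + C/2 (h(C) = 3/2 + (C - 84)/2 = 3/2 + (-84 + C)/2 = 3/2 + (-42 + C/2) = -81/2 + C/2)
L = -18948/10927 (L = 75792*(-1/43708) = -18948/10927 ≈ -1.7341)
1/(h(-43) + L) = 1/((-81/2 + (1/2)*(-43)) - 18948/10927) = 1/((-81/2 - 43/2) - 18948/10927) = 1/(-62 - 18948/10927) = 1/(-696422/10927) = -10927/696422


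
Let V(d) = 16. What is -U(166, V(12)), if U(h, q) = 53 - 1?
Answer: -52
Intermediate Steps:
U(h, q) = 52
-U(166, V(12)) = -1*52 = -52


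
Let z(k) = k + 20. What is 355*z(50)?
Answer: 24850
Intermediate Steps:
z(k) = 20 + k
355*z(50) = 355*(20 + 50) = 355*70 = 24850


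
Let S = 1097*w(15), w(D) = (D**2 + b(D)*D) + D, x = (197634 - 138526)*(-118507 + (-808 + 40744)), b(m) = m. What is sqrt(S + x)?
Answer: I*sqrt(4643664563) ≈ 68145.0*I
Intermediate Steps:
x = -4644174668 (x = 59108*(-118507 + 39936) = 59108*(-78571) = -4644174668)
w(D) = D + 2*D**2 (w(D) = (D**2 + D*D) + D = (D**2 + D**2) + D = 2*D**2 + D = D + 2*D**2)
S = 510105 (S = 1097*(15*(1 + 2*15)) = 1097*(15*(1 + 30)) = 1097*(15*31) = 1097*465 = 510105)
sqrt(S + x) = sqrt(510105 - 4644174668) = sqrt(-4643664563) = I*sqrt(4643664563)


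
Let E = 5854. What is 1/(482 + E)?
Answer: 1/6336 ≈ 0.00015783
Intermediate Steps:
1/(482 + E) = 1/(482 + 5854) = 1/6336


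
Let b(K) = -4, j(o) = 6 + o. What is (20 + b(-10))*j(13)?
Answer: 304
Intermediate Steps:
(20 + b(-10))*j(13) = (20 - 4)*(6 + 13) = 16*19 = 304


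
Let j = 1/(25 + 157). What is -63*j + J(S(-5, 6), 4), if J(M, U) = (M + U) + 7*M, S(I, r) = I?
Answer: -945/26 ≈ -36.346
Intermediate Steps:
j = 1/182 ≈ 0.0054945
J(M, U) = U + 8*M
-63*j + J(S(-5, 6), 4) = -63*1/182 + (4 + 8*(-5)) = -9/26 + (4 - 40) = -9/26 - 36 = -945/26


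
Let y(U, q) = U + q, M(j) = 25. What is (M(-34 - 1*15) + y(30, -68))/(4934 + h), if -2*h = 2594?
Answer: -13/3637 ≈ -0.0035744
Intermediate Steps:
h = -1297 (h = -½*2594 = -1297)
(M(-34 - 1*15) + y(30, -68))/(4934 + h) = (25 + (30 - 68))/(4934 - 1297) = (25 - 38)/3637 = -13*1/3637 = -13/3637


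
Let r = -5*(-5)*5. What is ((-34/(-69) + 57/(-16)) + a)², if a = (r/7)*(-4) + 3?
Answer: 305299346521/59721984 ≈ 5112.0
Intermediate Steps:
r = 125 (r = 25*5 = 125)
a = -479/7 (a = (125/7)*(-4) + 3 = -500/7 + 3 = -479/7 ≈ -68.429)
((-34/(-69) + 57/(-16)) + a)² = ((-34/(-69) + 57/(-16)) - 479/7)² = ((-34*(-1/69) + 57*(-1/16)) - 479/7)² = ((34/69 - 57/16) - 479/7)² = (-3389/1104 - 479/7)² = (-552539/7728)² = 305299346521/59721984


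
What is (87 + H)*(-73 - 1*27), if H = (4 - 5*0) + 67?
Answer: -15800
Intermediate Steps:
H = 71 (H = (4 + 0) + 67 = 4 + 67 = 71)
(87 + H)*(-73 - 1*27) = (87 + 71)*(-73 - 1*27) = 158*(-73 - 27) = 158*(-100) = -15800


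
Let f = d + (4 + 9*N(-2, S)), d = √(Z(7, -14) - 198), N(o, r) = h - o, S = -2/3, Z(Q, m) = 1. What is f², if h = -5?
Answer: (23 - I*√197)² ≈ 332.0 - 645.64*I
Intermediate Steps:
S = -⅔ (S = -2*⅓ = -⅔ ≈ -0.66667)
N(o, r) = -5 - o
d = I*√197 (d = √(1 - 198) = √(-197) = I*√197 ≈ 14.036*I)
f = -23 + I*√197 (f = I*√197 + (4 + 9*(-5 - 1*(-2))) = I*√197 + (4 + 9*(-5 + 2)) = I*√197 + (4 + 9*(-3)) = I*√197 + (4 - 27) = I*√197 - 23 = -23 + I*√197 ≈ -23.0 + 14.036*I)
f² = (-23 + I*√197)²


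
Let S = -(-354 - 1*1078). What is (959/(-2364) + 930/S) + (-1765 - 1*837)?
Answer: -550474379/211578 ≈ -2601.8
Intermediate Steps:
S = 1432 (S = -(-354 - 1078) = -1*(-1432) = 1432)
(959/(-2364) + 930/S) + (-1765 - 1*837) = (959/(-2364) + 930/1432) + (-1765 - 1*837) = (959*(-1/2364) + 930*(1/1432)) + (-1765 - 837) = (-959/2364 + 465/716) - 2602 = 51577/211578 - 2602 = -550474379/211578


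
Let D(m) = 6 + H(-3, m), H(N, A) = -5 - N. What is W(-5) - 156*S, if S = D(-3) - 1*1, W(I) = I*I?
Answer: -443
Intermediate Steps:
W(I) = I²
D(m) = 4 (D(m) = 6 + (-5 - 1*(-3)) = 6 + (-5 + 3) = 6 - 2 = 4)
S = 3 (S = 4 - 1*1 = 4 - 1 = 3)
W(-5) - 156*S = (-5)² - 156*3 = 25 - 468 = -443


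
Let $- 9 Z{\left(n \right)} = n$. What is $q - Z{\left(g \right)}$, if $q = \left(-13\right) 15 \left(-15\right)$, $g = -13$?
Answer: $\frac{26312}{9} \approx 2923.6$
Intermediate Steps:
$Z{\left(n \right)} = - \frac{n}{9}$
$q = 2925$ ($q = \left(-195\right) \left(-15\right) = 2925$)
$q - Z{\left(g \right)} = 2925 - \left(- \frac{1}{9}\right) \left(-13\right) = 2925 - \frac{13}{9} = \frac{26312}{9}$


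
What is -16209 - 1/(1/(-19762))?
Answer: 3553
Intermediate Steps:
-16209 - 1/(1/(-19762)) = -16209 - 1/(-1/19762) = -16209 - 1*(-19762) = -16209 + 19762 = 3553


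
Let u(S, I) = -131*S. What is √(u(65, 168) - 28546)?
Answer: I*√37061 ≈ 192.51*I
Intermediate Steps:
√(u(65, 168) - 28546) = √(-131*65 - 28546) = √(-8515 - 28546) = √(-37061) = I*√37061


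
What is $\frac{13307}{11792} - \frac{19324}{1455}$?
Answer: $- \frac{208506923}{17157360} \approx -12.153$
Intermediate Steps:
$\frac{13307}{11792} - \frac{19324}{1455} = - \frac{208506923}{17157360}$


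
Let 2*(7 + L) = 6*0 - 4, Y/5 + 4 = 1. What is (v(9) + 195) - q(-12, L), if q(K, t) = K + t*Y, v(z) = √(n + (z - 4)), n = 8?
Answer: 72 + √13 ≈ 75.606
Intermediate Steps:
Y = -15 (Y = -20 + 5*1 = -20 + 5 = -15)
L = -9 (L = -7 + (6*0 - 4)/2 = -7 + (0 - 4)/2 = -7 + (½)*(-4) = -7 - 2 = -9)
v(z) = √(4 + z) (v(z) = √(8 + (z - 4)) = √(8 + (-4 + z)) = √(4 + z))
q(K, t) = K - 15*t (q(K, t) = K + t*(-15) = K - 15*t)
(v(9) + 195) - q(-12, L) = (√(4 + 9) + 195) - (-12 - 15*(-9)) = (√13 + 195) - (-12 + 135) = (195 + √13) - 1*123 = (195 + √13) - 123 = 72 + √13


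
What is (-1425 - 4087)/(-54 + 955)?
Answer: -104/17 ≈ -6.1176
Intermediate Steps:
(-1425 - 4087)/(-54 + 955) = -5512/901 = -5512*1/901 = -104/17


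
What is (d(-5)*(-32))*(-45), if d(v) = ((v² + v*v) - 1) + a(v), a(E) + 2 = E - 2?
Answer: 57600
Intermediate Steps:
a(E) = -4 + E (a(E) = -2 + (E - 2) = -2 + (-2 + E) = -4 + E)
d(v) = -5 + v + 2*v² (d(v) = ((v² + v*v) - 1) + (-4 + v) = ((v² + v²) - 1) + (-4 + v) = (2*v² - 1) + (-4 + v) = (-1 + 2*v²) + (-4 + v) = -5 + v + 2*v²)
(d(-5)*(-32))*(-45) = ((-5 - 5 + 2*(-5)²)*(-32))*(-45) = ((-5 - 5 + 2*25)*(-32))*(-45) = ((-5 - 5 + 50)*(-32))*(-45) = (40*(-32))*(-45) = -1280*(-45) = 57600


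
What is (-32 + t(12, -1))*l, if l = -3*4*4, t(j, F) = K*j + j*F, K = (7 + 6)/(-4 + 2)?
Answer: 5856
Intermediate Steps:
K = -13/2 (K = 13/(-2) = 13*(-½) = -13/2 ≈ -6.5000)
t(j, F) = -13*j/2 + F*j (t(j, F) = -13*j/2 + j*F = -13*j/2 + F*j)
l = -48 (l = -12*4 = -48)
(-32 + t(12, -1))*l = (-32 + (½)*12*(-13 + 2*(-1)))*(-48) = (-32 + (½)*12*(-13 - 2))*(-48) = (-32 + (½)*12*(-15))*(-48) = (-32 - 90)*(-48) = -122*(-48) = 5856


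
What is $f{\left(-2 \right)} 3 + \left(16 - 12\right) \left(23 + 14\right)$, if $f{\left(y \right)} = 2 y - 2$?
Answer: $130$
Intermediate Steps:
$f{\left(y \right)} = -2 + 2 y$
$f{\left(-2 \right)} 3 + \left(16 - 12\right) \left(23 + 14\right) = \left(-2 + 2 \left(-2\right)\right) 3 + \left(16 - 12\right) \left(23 + 14\right) = \left(-2 - 4\right) 3 + 4 \cdot 37 = \left(-6\right) 3 + 148 = -18 + 148 = 130$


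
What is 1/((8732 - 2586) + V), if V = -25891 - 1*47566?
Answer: -1/67311 ≈ -1.4856e-5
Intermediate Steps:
V = -73457 (V = -25891 - 47566 = -73457)
1/((8732 - 2586) + V) = 1/((8732 - 2586) - 73457) = 1/(6146 - 73457) = 1/(-67311) = -1/67311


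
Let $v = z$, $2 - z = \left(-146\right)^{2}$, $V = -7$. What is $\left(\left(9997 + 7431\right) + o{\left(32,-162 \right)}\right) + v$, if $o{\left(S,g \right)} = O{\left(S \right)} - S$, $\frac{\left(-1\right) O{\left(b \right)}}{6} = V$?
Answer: $-3876$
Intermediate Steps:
$O{\left(b \right)} = 42$ ($O{\left(b \right)} = \left(-6\right) \left(-7\right) = 42$)
$z = -21314$ ($z = 2 - \left(-146\right)^{2} = 2 - 21316 = -21314$)
$o{\left(S,g \right)} = 42 - S$
$v = -21314$
$\left(\left(9997 + 7431\right) + o{\left(32,-162 \right)}\right) + v = \left(\left(9997 + 7431\right) + \left(42 - 32\right)\right) - 21314 = \left(17428 + \left(42 - 32\right)\right) - 21314 = \left(17428 + 10\right) - 21314 = 17438 - 21314 = -3876$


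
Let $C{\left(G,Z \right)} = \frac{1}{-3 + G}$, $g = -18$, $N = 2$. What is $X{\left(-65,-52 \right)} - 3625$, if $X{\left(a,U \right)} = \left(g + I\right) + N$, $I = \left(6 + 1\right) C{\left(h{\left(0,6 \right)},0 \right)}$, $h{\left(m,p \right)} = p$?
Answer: $- \frac{10916}{3} \approx -3638.7$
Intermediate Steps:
$I = \frac{7}{3}$ ($I = \frac{6 + 1}{-3 + 6} = \frac{7}{3} \approx 2.3333$)
$X{\left(a,U \right)} = - \frac{41}{3}$ ($X{\left(a,U \right)} = \left(-18 + \frac{7}{3}\right) + 2 = - \frac{47}{3} + 2 = - \frac{41}{3}$)
$X{\left(-65,-52 \right)} - 3625 = - \frac{41}{3} - 3625 = - \frac{10916}{3}$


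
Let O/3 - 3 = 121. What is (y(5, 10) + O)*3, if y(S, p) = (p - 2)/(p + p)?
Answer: 5586/5 ≈ 1117.2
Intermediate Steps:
y(S, p) = (-2 + p)/(2*p) (y(S, p) = (-2 + p)/((2*p)) = (-2 + p)*(1/(2*p)) = (-2 + p)/(2*p))
O = 372 (O = 9 + 3*121 = 9 + 363 = 372)
(y(5, 10) + O)*3 = ((½)*(-2 + 10)/10 + 372)*3 = ((½)*(⅒)*8 + 372)*3 = (⅖ + 372)*3 = (1862/5)*3 = 5586/5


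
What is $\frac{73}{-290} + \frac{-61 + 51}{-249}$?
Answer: $- \frac{15277}{72210} \approx -0.21156$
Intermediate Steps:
$\frac{73}{-290} + \frac{-61 + 51}{-249} = 73 \left(- \frac{1}{290}\right) - - \frac{10}{249} = - \frac{73}{290} + \frac{10}{249} = - \frac{15277}{72210}$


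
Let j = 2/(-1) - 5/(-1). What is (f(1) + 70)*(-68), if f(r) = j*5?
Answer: -5780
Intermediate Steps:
j = 3 (j = 2*(-1) - 5*(-1) = -2 + 5 = 3)
f(r) = 15 (f(r) = 3*5 = 15)
(f(1) + 70)*(-68) = (15 + 70)*(-68) = 85*(-68) = -5780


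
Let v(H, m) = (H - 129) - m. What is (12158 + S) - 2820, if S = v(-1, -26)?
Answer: 9234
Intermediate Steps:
v(H, m) = -129 + H - m (v(H, m) = (-129 + H) - m = -129 + H - m)
S = -104 (S = -129 - 1 - 1*(-26) = -129 - 1 + 26 = -104)
(12158 + S) - 2820 = (12158 - 104) - 2820 = 12054 - 2820 = 9234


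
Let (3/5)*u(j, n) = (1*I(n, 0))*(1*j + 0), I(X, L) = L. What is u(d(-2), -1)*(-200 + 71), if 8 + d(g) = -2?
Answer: 0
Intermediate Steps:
d(g) = -10 (d(g) = -8 - 2 = -10)
u(j, n) = 0 (u(j, n) = 5*((1*0)*(1*j + 0))/3 = 5*(0*(j + 0))/3 = 5*(0*j)/3 = (5/3)*0 = 0)
u(d(-2), -1)*(-200 + 71) = 0*(-200 + 71) = 0*(-129) = 0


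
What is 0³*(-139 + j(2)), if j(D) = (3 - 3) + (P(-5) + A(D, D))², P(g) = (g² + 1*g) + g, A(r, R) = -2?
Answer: 0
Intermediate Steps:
P(g) = g² + 2*g (P(g) = (g² + g) + g = (g + g²) + g = g² + 2*g)
j(D) = 169 (j(D) = (3 - 3) + (-5*(2 - 5) - 2)² = 0 + (-5*(-3) - 2)² = 0 + (15 - 2)² = 0 + 13² = 0 + 169 = 169)
0³*(-139 + j(2)) = 0³*(-139 + 169) = 0*30 = 0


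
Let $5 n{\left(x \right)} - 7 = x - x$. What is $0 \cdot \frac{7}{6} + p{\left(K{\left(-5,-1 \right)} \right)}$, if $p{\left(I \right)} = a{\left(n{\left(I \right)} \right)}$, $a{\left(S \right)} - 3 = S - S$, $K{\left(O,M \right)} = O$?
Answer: $3$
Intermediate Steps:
$n{\left(x \right)} = \frac{7}{5}$ ($n{\left(x \right)} = \frac{7}{5} + \frac{x - x}{5} = \frac{7}{5} + \frac{1}{5} \cdot 0 = \frac{7}{5} + 0 = \frac{7}{5}$)
$a{\left(S \right)} = 3$ ($a{\left(S \right)} = 3 + \left(S - S\right) = 3 + 0 = 3$)
$p{\left(I \right)} = 3$
$0 \cdot \frac{7}{6} + p{\left(K{\left(-5,-1 \right)} \right)} = 0 \cdot \frac{7}{6} + 3 = 0 + 3 = 3$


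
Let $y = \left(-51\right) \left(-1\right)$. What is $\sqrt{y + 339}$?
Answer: $\sqrt{390} \approx 19.748$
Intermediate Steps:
$y = 51$
$\sqrt{y + 339} = \sqrt{51 + 339} = \sqrt{390}$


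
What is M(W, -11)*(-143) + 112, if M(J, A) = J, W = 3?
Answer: -317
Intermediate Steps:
M(W, -11)*(-143) + 112 = 3*(-143) + 112 = -429 + 112 = -317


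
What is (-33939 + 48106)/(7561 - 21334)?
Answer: -14167/13773 ≈ -1.0286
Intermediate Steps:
(-33939 + 48106)/(7561 - 21334) = 14167/(-13773) = 14167*(-1/13773) = -14167/13773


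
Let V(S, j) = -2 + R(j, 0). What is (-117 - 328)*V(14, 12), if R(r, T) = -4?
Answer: 2670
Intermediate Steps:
V(S, j) = -6 (V(S, j) = -2 - 4 = -6)
(-117 - 328)*V(14, 12) = (-117 - 328)*(-6) = -445*(-6) = 2670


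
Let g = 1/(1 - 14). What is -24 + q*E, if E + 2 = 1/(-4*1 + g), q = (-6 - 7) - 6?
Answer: 989/53 ≈ 18.660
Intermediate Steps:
g = -1/13 (g = 1/(-13) = -1/13 ≈ -0.076923)
q = -19 (q = -13 - 6 = -19)
E = -119/53 (E = -2 + 1/(-4*1 - 1/13) = -2 + 1/(-4 - 1/13) = -2 + 1/(-53/13) = -2 - 13/53 = -119/53 ≈ -2.2453)
-24 + q*E = -24 - 19*(-119/53) = -24 + 2261/53 = 989/53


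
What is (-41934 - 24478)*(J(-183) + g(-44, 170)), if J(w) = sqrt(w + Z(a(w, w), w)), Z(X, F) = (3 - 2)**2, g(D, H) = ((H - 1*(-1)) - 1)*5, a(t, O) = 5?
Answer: -56450200 - 66412*I*sqrt(182) ≈ -5.645e+7 - 8.9595e+5*I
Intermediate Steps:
g(D, H) = 5*H (g(D, H) = ((H + 1) - 1)*5 = ((1 + H) - 1)*5 = H*5 = 5*H)
Z(X, F) = 1 (Z(X, F) = 1**2 = 1)
J(w) = sqrt(1 + w) (J(w) = sqrt(w + 1) = sqrt(1 + w))
(-41934 - 24478)*(J(-183) + g(-44, 170)) = (-41934 - 24478)*(sqrt(1 - 183) + 5*170) = -66412*(sqrt(-182) + 850) = -66412*(I*sqrt(182) + 850) = -66412*(850 + I*sqrt(182)) = -56450200 - 66412*I*sqrt(182)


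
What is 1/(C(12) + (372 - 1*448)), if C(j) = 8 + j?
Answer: -1/56 ≈ -0.017857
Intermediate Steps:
1/(C(12) + (372 - 1*448)) = 1/((8 + 12) + (372 - 1*448)) = 1/(20 + (372 - 448)) = 1/(20 - 76) = 1/(-56) = -1/56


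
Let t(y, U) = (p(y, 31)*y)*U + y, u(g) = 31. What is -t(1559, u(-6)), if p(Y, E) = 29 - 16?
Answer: -629836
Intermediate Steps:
p(Y, E) = 13
t(y, U) = y + 13*U*y (t(y, U) = (13*y)*U + y = 13*U*y + y = y + 13*U*y)
-t(1559, u(-6)) = -1559*(1 + 13*31) = -1559*(1 + 403) = -1559*404 = -1*629836 = -629836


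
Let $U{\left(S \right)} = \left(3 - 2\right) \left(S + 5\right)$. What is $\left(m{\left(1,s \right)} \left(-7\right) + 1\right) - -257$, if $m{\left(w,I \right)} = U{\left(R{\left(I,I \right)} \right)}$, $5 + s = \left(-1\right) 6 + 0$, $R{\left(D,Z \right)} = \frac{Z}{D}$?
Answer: $216$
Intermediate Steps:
$U{\left(S \right)} = 5 + S$ ($U{\left(S \right)} = 1 \left(5 + S\right) = 5 + S$)
$s = -11$ ($s = -5 + \left(\left(-1\right) 6 + 0\right) = -5 + \left(-6 + 0\right) = -5 - 6 = -11$)
$m{\left(w,I \right)} = 6$ ($m{\left(w,I \right)} = 5 + \frac{I}{I} = 5 + 1 = 6$)
$\left(m{\left(1,s \right)} \left(-7\right) + 1\right) - -257 = \left(6 \left(-7\right) + 1\right) - -257 = \left(-42 + 1\right) + 257 = -41 + 257 = 216$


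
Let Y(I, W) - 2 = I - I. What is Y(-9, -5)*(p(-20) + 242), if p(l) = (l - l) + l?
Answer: 444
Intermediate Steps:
p(l) = l (p(l) = 0 + l = l)
Y(I, W) = 2 (Y(I, W) = 2 + (I - I) = 2 + 0 = 2)
Y(-9, -5)*(p(-20) + 242) = 2*(-20 + 242) = 2*222 = 444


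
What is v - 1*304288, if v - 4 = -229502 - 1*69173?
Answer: -602959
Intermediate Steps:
v = -298671 (v = 4 + (-229502 - 1*69173) = 4 + (-229502 - 69173) = 4 - 298675 = -298671)
v - 1*304288 = -298671 - 1*304288 = -298671 - 304288 = -602959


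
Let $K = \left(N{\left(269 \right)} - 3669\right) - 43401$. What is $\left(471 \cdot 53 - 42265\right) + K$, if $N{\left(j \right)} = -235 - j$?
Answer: $-64876$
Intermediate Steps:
$K = -47574$ ($K = \left(\left(-235 - 269\right) - 3669\right) - 43401 = \left(-504 - 3669\right) - 43401 = -4173 - 43401 = -47574$)
$\left(471 \cdot 53 - 42265\right) + K = \left(471 \cdot 53 - 42265\right) - 47574 = \left(24963 - 42265\right) - 47574 = -17302 - 47574 = -64876$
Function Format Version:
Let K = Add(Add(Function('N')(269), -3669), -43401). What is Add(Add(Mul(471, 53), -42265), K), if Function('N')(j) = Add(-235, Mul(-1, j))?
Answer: -64876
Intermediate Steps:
K = -47574 (K = Add(Add(Add(-235, Mul(-1, 269)), -3669), -43401) = Add(Add(Add(-235, -269), -3669), -43401) = Add(Add(-504, -3669), -43401) = Add(-4173, -43401) = -47574)
Add(Add(Mul(471, 53), -42265), K) = Add(Add(Mul(471, 53), -42265), -47574) = Add(Add(24963, -42265), -47574) = Add(-17302, -47574) = -64876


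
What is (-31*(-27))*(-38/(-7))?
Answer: 31806/7 ≈ 4543.7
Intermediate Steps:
(-31*(-27))*(-38/(-7)) = 837*(-38*(-⅐)) = 837*(38/7) = 31806/7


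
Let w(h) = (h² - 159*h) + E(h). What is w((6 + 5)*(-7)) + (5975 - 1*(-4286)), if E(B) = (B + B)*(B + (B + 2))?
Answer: 51841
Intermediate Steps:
E(B) = 2*B*(2 + 2*B) (E(B) = (2*B)*(B + (2 + B)) = (2*B)*(2 + 2*B) = 2*B*(2 + 2*B))
w(h) = h² - 159*h + 4*h*(1 + h) (w(h) = (h² - 159*h) + 4*h*(1 + h) = h² - 159*h + 4*h*(1 + h))
w((6 + 5)*(-7)) + (5975 - 1*(-4286)) = 5*((6 + 5)*(-7))*(-31 + (6 + 5)*(-7)) + (5975 - 1*(-4286)) = 5*(11*(-7))*(-31 + 11*(-7)) + (5975 + 4286) = 5*(-77)*(-31 - 77) + 10261 = 5*(-77)*(-108) + 10261 = 41580 + 10261 = 51841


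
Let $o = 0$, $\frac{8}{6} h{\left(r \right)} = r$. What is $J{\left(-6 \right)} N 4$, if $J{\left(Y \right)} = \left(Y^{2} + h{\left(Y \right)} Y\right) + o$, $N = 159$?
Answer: $40068$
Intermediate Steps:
$h{\left(r \right)} = \frac{3 r}{4}$
$J{\left(Y \right)} = \frac{7 Y^{2}}{4}$ ($J{\left(Y \right)} = \left(Y^{2} + \frac{3 Y}{4} Y\right) + 0 = \left(Y^{2} + \frac{3 Y^{2}}{4}\right) + 0 = \frac{7 Y^{2}}{4} + 0 = \frac{7 Y^{2}}{4}$)
$J{\left(-6 \right)} N 4 = \frac{7 \left(-6\right)^{2}}{4} \cdot 159 \cdot 4 = \frac{7}{4} \cdot 36 \cdot 636 = 63 \cdot 636 = 40068$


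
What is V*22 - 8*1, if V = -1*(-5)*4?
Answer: 432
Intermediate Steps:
V = 20 (V = 5*4 = 20)
V*22 - 8*1 = 20*22 - 8*1 = 440 - 8 = 432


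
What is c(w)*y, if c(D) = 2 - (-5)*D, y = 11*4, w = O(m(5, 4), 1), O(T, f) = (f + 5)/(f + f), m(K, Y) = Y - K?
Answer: 748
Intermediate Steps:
O(T, f) = (5 + f)/(2*f) (O(T, f) = (5 + f)/((2*f)) = (5 + f)*(1/(2*f)) = (5 + f)/(2*f))
w = 3 (w = (½)*(5 + 1)/1 = (½)*1*6 = 3)
y = 44
c(D) = 2 + 5*D
c(w)*y = (2 + 5*3)*44 = (2 + 15)*44 = 17*44 = 748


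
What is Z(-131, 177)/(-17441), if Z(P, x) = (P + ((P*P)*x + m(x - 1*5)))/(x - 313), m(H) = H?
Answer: 1518769/1185988 ≈ 1.2806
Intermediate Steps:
Z(P, x) = (-5 + P + x + x*P²)/(-313 + x) (Z(P, x) = (P + ((P*P)*x + (x - 1*5)))/(x - 313) = (P + (P²*x + (x - 5)))/(-313 + x) = (P + (x*P² + (-5 + x)))/(-313 + x) = (P + (-5 + x + x*P²))/(-313 + x) = (-5 + P + x + x*P²)/(-313 + x))
Z(-131, 177)/(-17441) = ((-5 - 131 + 177 + 177*(-131)²)/(-313 + 177))/(-17441) = ((-5 - 131 + 177 + 177*17161)/(-136))*(-1/17441) = -(-5 - 131 + 177 + 3037497)/136*(-1/17441) = -1/136*3037538*(-1/17441) = -1518769/68*(-1/17441) = 1518769/1185988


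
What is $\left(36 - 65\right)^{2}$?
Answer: $841$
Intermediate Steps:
$\left(36 - 65\right)^{2} = \left(-29\right)^{2} = 841$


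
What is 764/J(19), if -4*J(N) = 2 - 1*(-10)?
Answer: -764/3 ≈ -254.67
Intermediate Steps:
J(N) = -3 (J(N) = -(2 - 1*(-10))/4 = -(2 + 10)/4 = -¼*12 = -3)
764/J(19) = 764/(-3) = 764*(-⅓) = -764/3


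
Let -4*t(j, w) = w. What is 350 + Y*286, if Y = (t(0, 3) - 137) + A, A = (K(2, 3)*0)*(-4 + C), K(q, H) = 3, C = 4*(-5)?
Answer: -78093/2 ≈ -39047.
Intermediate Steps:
C = -20
t(j, w) = -w/4
A = 0 (A = (3*0)*(-4 - 20) = 0*(-24) = 0)
Y = -551/4 (Y = (-¼*3 - 137) + 0 = (-¾ - 137) + 0 = -551/4 + 0 = -551/4 ≈ -137.75)
350 + Y*286 = 350 - 551/4*286 = 350 - 78793/2 = -78093/2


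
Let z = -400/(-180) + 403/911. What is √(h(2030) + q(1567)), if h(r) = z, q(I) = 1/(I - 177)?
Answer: √38464228617410/3798870 ≈ 1.6326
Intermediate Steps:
q(I) = 1/(-177 + I)
z = 21847/8199 (z = -400*(-1/180) + 403*(1/911) = 20/9 + 403/911 = 21847/8199 ≈ 2.6646)
h(r) = 21847/8199
√(h(2030) + q(1567)) = √(21847/8199 + 1/(-177 + 1567)) = √(21847/8199 + 1/1390) = √(30375529/11396610) = √38464228617410/3798870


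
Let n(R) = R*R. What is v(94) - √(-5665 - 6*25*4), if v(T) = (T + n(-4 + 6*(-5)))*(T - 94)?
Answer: -I*√6265 ≈ -79.152*I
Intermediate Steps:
n(R) = R²
v(T) = (-94 + T)*(1156 + T) (v(T) = (T + (-4 + 6*(-5))²)*(T - 94) = (T + (-4 - 30)²)*(-94 + T) = (T + (-34)²)*(-94 + T) = (T + 1156)*(-94 + T) = (1156 + T)*(-94 + T) = (-94 + T)*(1156 + T))
v(94) - √(-5665 - 6*25*4) = (-108664 + 94² + 1062*94) - √(-5665 - 6*25*4) = (-108664 + 8836 + 99828) - √(-5665 - 150*4) = 0 - √(-5665 - 600) = 0 - √(-6265) = 0 - I*√6265 = -I*√6265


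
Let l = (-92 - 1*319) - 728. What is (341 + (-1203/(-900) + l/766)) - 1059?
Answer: -82515467/114900 ≈ -718.15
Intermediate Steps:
l = -1139 (l = (-92 - 319) - 728 = -411 - 728 = -1139)
(341 + (-1203/(-900) + l/766)) - 1059 = (341 + (-1203/(-900) - 1139/766)) - 1059 = (341 + (-1203*(-1/900) - 1139*1/766)) - 1059 = (341 + (401/300 - 1139/766)) - 1059 = (341 - 17267/114900) - 1059 = 39163633/114900 - 1059 = -82515467/114900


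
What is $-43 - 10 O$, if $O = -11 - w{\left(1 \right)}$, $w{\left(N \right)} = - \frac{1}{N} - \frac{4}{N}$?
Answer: $17$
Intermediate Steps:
$w{\left(N \right)} = - \frac{5}{N}$
$O = -6$ ($O = -11 - - \frac{5}{1} = -11 - \left(-5\right) 1 = -11 - -5 = -11 + 5 = -6$)
$-43 - 10 O = -43 - -60 = -43 + 60 = 17$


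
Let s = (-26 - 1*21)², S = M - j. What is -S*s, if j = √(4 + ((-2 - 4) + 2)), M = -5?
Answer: 11045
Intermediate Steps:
j = 0 (j = √(4 + (-6 + 2)) = √(4 - 4) = √0 = 0)
S = -5 (S = -5 - 1*0 = -5 + 0 = -5)
s = 2209 (s = (-26 - 21)² = (-47)² = 2209)
-S*s = -(-5)*2209 = -1*(-11045) = 11045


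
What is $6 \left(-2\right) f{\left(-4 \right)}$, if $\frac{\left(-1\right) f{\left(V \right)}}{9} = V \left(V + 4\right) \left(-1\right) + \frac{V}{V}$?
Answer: $108$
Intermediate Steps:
$f{\left(V \right)} = -9 - 9 V \left(-4 - V\right)$ ($f{\left(V \right)} = - 9 \left(V \left(V + 4\right) \left(-1\right) + \frac{V}{V}\right) = - 9 \left(V \left(4 + V\right) \left(-1\right) + 1\right) = - 9 \left(V \left(-4 - V\right) + 1\right) = - 9 \left(1 + V \left(-4 - V\right)\right) = -9 - 9 V \left(-4 - V\right)$)
$6 \left(-2\right) f{\left(-4 \right)} = 6 \left(-2\right) \left(-9 + 9 \left(-4\right)^{2} + 36 \left(-4\right)\right) = - 12 \left(-9 + 9 \cdot 16 - 144\right) = - 12 \left(-9 + 144 - 144\right) = \left(-12\right) \left(-9\right) = 108$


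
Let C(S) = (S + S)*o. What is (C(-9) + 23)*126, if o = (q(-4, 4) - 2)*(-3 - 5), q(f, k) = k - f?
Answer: 111762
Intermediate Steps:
o = -48 (o = ((4 - 1*(-4)) - 2)*(-3 - 5) = ((4 + 4) - 2)*(-8) = (8 - 2)*(-8) = 6*(-8) = -48)
C(S) = -96*S (C(S) = (S + S)*(-48) = (2*S)*(-48) = -96*S)
(C(-9) + 23)*126 = (-96*(-9) + 23)*126 = (864 + 23)*126 = 887*126 = 111762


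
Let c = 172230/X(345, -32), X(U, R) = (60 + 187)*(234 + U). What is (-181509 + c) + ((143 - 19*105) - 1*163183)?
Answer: -16520041614/47671 ≈ -3.4654e+5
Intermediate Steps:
X(U, R) = 57798 + 247*U (X(U, R) = 247*(234 + U) = 57798 + 247*U)
c = 57410/47671 (c = 172230/(57798 + 247*345) = 172230/(57798 + 85215) = 172230/143013 = 172230*(1/143013) = 57410/47671 ≈ 1.2043)
(-181509 + c) + ((143 - 19*105) - 1*163183) = (-181509 + 57410/47671) + ((143 - 19*105) - 1*163183) = -8652658129/47671 + ((143 - 1995) - 163183) = -8652658129/47671 + (-1852 - 163183) = -8652658129/47671 - 165035 = -16520041614/47671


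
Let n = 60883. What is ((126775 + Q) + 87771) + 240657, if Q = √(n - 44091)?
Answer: 455203 + 2*√4198 ≈ 4.5533e+5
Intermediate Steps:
Q = 2*√4198 (Q = √(60883 - 44091) = √16792 = 2*√4198 ≈ 129.58)
((126775 + Q) + 87771) + 240657 = ((126775 + 2*√4198) + 87771) + 240657 = (214546 + 2*√4198) + 240657 = 455203 + 2*√4198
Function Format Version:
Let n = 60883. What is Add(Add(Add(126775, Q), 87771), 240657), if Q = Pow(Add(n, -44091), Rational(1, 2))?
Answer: Add(455203, Mul(2, Pow(4198, Rational(1, 2)))) ≈ 4.5533e+5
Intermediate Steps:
Q = Mul(2, Pow(4198, Rational(1, 2))) (Q = Pow(Add(60883, -44091), Rational(1, 2)) = Pow(16792, Rational(1, 2)) = Mul(2, Pow(4198, Rational(1, 2))) ≈ 129.58)
Add(Add(Add(126775, Q), 87771), 240657) = Add(Add(Add(126775, Mul(2, Pow(4198, Rational(1, 2)))), 87771), 240657) = Add(Add(214546, Mul(2, Pow(4198, Rational(1, 2)))), 240657) = Add(455203, Mul(2, Pow(4198, Rational(1, 2))))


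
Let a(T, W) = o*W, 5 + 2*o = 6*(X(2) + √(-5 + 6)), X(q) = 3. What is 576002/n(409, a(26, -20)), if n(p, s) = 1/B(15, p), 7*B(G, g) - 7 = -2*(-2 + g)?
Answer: -66404802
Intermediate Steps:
o = 19/2 (o = -5/2 + (6*(3 + √(-5 + 6)))/2 = -5/2 + (6*(3 + √1))/2 = -5/2 + (6*(3 + 1))/2 = -5/2 + (6*4)/2 = -5/2 + (½)*24 = -5/2 + 12 = 19/2 ≈ 9.5000)
a(T, W) = 19*W/2
B(G, g) = 11/7 - 2*g/7 (B(G, g) = 1 + (-2*(-2 + g))/7 = 1 + (4 - 2*g)/7 = 1 + (4/7 - 2*g/7) = 11/7 - 2*g/7)
n(p, s) = 1/(11/7 - 2*p/7)
576002/n(409, a(26, -20)) = 576002/((-7/(-11 + 2*409))) = 576002/((-7/(-11 + 818))) = 576002/((-7/807)) = 576002/((-7*1/807)) = 576002/(-7/807) = 576002*(-807/7) = -66404802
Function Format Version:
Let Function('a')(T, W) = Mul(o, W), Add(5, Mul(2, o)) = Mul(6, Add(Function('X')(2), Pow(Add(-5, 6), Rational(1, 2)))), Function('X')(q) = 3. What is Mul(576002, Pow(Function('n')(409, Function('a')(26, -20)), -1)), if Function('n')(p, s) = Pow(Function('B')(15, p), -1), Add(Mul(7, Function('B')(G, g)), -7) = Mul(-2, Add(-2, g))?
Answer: -66404802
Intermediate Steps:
o = Rational(19, 2) (o = Add(Rational(-5, 2), Mul(Rational(1, 2), Mul(6, Add(3, Pow(Add(-5, 6), Rational(1, 2)))))) = Add(Rational(-5, 2), Mul(Rational(1, 2), Mul(6, Add(3, Pow(1, Rational(1, 2)))))) = Add(Rational(-5, 2), Mul(Rational(1, 2), Mul(6, Add(3, 1)))) = Add(Rational(-5, 2), Mul(Rational(1, 2), Mul(6, 4))) = Add(Rational(-5, 2), Mul(Rational(1, 2), 24)) = Add(Rational(-5, 2), 12) = Rational(19, 2) ≈ 9.5000)
Function('a')(T, W) = Mul(Rational(19, 2), W)
Function('B')(G, g) = Add(Rational(11, 7), Mul(Rational(-2, 7), g)) (Function('B')(G, g) = Add(1, Mul(Rational(1, 7), Mul(-2, Add(-2, g)))) = Add(1, Mul(Rational(1, 7), Add(4, Mul(-2, g)))) = Add(1, Add(Rational(4, 7), Mul(Rational(-2, 7), g))) = Add(Rational(11, 7), Mul(Rational(-2, 7), g)))
Function('n')(p, s) = Pow(Add(Rational(11, 7), Mul(Rational(-2, 7), p)), -1)
Mul(576002, Pow(Function('n')(409, Function('a')(26, -20)), -1)) = Mul(576002, Pow(Mul(-7, Pow(Add(-11, Mul(2, 409)), -1)), -1)) = Mul(576002, Pow(Mul(-7, Pow(Add(-11, 818), -1)), -1)) = Mul(576002, Pow(Mul(-7, Pow(807, -1)), -1)) = Mul(576002, Pow(Mul(-7, Rational(1, 807)), -1)) = Mul(576002, Pow(Rational(-7, 807), -1)) = Mul(576002, Rational(-807, 7)) = -66404802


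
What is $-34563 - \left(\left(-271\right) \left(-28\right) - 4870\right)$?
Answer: $-37281$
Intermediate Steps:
$-34563 - \left(\left(-271\right) \left(-28\right) - 4870\right) = -34563 - \left(7588 - 4870\right) = -34563 - 2718 = -37281$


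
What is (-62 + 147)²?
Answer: 7225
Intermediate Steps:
(-62 + 147)² = 85² = 7225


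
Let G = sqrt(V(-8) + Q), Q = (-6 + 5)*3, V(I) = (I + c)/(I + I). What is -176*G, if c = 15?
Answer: -44*I*sqrt(55) ≈ -326.31*I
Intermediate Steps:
V(I) = (15 + I)/(2*I) (V(I) = (I + 15)/(I + I) = (15 + I)/((2*I)) = (15 + I)*(1/(2*I)) = (15 + I)/(2*I))
Q = -3 (Q = -1*3 = -3)
G = I*sqrt(55)/4 (G = sqrt((1/2)*(15 - 8)/(-8) - 3) = sqrt((1/2)*(-1/8)*7 - 3) = sqrt(-7/16 - 3) = sqrt(-55/16) = I*sqrt(55)/4 ≈ 1.854*I)
-176*G = -44*I*sqrt(55)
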